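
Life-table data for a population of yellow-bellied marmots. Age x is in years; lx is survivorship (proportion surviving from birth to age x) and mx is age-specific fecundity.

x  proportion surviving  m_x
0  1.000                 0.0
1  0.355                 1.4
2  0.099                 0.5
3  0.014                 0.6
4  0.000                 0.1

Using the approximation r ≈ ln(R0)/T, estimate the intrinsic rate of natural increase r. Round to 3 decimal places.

R0 = Σ lx·mx = 0 + 0.497 + 0.0495 + 0.0084 + 0 = 0.5549
Σ x·lx·mx = 0.6212; T = 0.6212/0.5549 = 1.11948…
r ≈ ln(R0)/T = ln(0.5549)/1.11948… = -0.52611… → -0.526

-0.526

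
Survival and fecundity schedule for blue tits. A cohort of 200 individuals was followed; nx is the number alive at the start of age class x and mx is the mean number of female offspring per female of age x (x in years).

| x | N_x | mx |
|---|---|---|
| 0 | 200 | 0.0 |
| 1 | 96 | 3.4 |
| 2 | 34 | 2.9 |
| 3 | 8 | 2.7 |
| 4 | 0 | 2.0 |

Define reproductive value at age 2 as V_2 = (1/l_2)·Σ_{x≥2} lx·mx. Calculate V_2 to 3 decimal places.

lx = nx/n0 = nx/200: 1, 0.48, 0.17, 0.04, 0
lx·mx for x ≥ 2: 0.493, 0.108, 0 → sum = 0.601
V_2 = 0.601 / l_2 = 0.601 / 0.17 = 3.535294… → 3.535

3.535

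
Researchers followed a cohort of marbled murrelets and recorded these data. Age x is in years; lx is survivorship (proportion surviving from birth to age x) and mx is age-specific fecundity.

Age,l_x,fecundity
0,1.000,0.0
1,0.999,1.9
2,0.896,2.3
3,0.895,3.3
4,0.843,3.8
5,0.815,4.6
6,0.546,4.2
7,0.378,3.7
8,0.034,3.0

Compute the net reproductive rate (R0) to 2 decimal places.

17.66

lx·mx by age: 0, 1.8981, 2.0608, 2.9535, 3.2034, 3.749, 2.2932, 1.3986, 0.102
R0 = Σ lx·mx = 17.6586 → 17.66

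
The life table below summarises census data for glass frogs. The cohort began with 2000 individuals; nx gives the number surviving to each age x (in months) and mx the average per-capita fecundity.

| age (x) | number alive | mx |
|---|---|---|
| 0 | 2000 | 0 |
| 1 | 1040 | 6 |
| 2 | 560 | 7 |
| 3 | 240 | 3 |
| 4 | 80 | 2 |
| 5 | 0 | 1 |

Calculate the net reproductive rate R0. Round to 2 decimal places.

lx = nx/n0 = nx/2000: 1, 0.52, 0.28, 0.12, 0.04, 0
lx·mx by age: 0, 3.12, 1.96, 0.36, 0.08, 0
R0 = Σ lx·mx = 5.52 → 5.52

5.52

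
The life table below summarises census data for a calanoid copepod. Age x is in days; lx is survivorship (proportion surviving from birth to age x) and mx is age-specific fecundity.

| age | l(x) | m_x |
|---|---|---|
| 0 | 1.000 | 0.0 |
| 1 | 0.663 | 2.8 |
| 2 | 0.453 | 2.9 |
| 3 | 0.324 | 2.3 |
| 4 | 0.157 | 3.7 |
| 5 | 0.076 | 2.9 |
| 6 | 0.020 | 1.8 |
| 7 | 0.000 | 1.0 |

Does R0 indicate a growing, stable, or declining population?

growing

R0 = Σ lx·mx = 0 + 1.8564 + 1.3137 + 0.7452 + 0.5809 + 0.2204 + 0.036 + 0 = 4.7526
R0 > 1, so the population is growing.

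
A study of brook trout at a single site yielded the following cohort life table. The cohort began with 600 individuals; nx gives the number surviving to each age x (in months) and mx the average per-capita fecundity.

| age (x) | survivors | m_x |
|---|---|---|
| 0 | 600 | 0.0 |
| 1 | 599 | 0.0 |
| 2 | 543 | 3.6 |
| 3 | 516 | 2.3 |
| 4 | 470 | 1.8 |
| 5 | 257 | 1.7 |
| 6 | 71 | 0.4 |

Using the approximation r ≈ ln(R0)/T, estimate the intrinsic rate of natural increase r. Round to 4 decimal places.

lx = nx/n0 = nx/600: 1, 0.99833…, 0.905, 0.86, 0.78333…, 0.42833…, 0.11833…
R0 = Σ lx·mx = 0 + 0 + 3.258 + 1.978 + 1.41… + 0.72817… + 0.04733… = 7.4215…
Σ x·lx·mx = 22.014833…; T = 22.014833…/7.4215… = 2.96636…
r ≈ ln(R0)/T = ln(7.4215…)/2.96636… = 0.675704… → 0.6757

0.6757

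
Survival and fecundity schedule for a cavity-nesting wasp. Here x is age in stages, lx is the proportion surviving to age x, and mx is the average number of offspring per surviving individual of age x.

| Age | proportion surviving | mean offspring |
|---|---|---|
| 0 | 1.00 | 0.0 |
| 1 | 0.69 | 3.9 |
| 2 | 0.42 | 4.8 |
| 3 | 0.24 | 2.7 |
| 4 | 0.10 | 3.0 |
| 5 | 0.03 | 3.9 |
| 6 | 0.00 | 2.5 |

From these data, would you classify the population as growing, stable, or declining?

growing

R0 = Σ lx·mx = 0 + 2.691 + 2.016 + 0.648 + 0.3 + 0.117 + 0 = 5.772
R0 > 1, so the population is growing.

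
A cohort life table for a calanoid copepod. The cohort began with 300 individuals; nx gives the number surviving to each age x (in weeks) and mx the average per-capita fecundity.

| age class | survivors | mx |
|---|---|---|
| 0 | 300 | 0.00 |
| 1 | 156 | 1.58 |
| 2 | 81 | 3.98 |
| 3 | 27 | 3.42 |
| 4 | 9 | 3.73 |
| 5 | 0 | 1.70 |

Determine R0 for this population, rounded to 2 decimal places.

lx = nx/n0 = nx/300: 1, 0.52, 0.27, 0.09, 0.03, 0
lx·mx by age: 0, 0.8216, 1.0746, 0.3078, 0.1119, 0
R0 = Σ lx·mx = 2.3159 → 2.32

2.32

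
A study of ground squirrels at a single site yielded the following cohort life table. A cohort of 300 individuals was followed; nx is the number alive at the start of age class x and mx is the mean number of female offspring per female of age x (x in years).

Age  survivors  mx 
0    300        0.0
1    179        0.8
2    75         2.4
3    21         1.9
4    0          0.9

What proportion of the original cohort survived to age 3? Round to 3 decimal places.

l_3 = n_3/n_0 = 21/300 = 0.07 → 0.070

0.070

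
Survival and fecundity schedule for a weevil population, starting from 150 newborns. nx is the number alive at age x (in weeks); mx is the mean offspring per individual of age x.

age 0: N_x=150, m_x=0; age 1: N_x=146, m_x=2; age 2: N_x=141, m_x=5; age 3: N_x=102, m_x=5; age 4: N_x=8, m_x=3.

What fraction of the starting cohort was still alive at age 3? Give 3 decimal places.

0.680

l_3 = n_3/n_0 = 102/150 = 0.68 → 0.680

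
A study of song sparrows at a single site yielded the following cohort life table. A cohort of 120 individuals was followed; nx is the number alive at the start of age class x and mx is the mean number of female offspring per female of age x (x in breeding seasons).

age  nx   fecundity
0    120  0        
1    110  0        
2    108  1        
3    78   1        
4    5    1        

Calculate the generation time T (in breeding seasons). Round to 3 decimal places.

lx = nx/n0 = nx/120: 1, 0.91667…, 0.9, 0.65, 0.04167…
lx·mx: 0, 0, 0.9, 0.65, 0.041667… → R0 = 1.591667…
x·lx·mx: 0, 0, 1.8, 1.95, 0.166667… → Σ = 3.916667…
T = 3.916667… / 1.591667… = 2.460733… → 2.461

2.461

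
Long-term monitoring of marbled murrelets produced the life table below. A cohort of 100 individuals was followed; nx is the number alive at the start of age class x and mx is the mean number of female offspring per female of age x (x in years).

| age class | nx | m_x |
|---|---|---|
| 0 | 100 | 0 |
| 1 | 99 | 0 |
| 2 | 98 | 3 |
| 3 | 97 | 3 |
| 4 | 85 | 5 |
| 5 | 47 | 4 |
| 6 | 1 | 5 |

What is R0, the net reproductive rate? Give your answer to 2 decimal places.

lx = nx/n0 = nx/100: 1, 0.99, 0.98, 0.97, 0.85, 0.47, 0.01
lx·mx by age: 0, 0, 2.94, 2.91, 4.25, 1.88, 0.05
R0 = Σ lx·mx = 12.03 → 12.03

12.03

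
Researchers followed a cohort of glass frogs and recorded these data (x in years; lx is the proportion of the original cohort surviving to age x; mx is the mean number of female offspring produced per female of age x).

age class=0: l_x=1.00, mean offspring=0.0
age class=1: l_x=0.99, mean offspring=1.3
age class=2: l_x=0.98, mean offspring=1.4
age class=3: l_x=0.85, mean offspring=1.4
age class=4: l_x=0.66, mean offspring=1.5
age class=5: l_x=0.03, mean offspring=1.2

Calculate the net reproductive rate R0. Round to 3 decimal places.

lx·mx by age: 0, 1.287, 1.372, 1.19, 0.99, 0.036
R0 = Σ lx·mx = 4.875 → 4.875

4.875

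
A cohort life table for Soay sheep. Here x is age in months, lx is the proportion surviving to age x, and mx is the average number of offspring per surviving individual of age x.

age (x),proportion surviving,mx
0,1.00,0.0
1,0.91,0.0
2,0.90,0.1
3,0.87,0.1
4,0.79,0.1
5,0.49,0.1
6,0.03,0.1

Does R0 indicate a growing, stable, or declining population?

R0 = Σ lx·mx = 0 + 0 + 0.09 + 0.087 + 0.079 + 0.049 + 0.003 = 0.308
R0 < 1, so the population is declining.

declining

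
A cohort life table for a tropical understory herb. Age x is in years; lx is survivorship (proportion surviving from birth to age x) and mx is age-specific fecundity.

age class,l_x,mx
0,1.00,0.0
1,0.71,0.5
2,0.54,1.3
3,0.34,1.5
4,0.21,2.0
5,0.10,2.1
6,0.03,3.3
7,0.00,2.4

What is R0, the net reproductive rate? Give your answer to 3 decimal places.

2.296

lx·mx by age: 0, 0.355, 0.702, 0.51, 0.42, 0.21, 0.099, 0
R0 = Σ lx·mx = 2.296 → 2.296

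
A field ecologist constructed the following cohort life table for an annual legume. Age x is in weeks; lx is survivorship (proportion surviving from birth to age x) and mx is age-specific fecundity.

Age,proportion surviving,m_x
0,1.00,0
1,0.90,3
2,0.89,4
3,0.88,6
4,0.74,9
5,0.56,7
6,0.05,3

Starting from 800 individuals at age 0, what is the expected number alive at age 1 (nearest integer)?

720

Expected survivors = N0 · l_1 = 800 × 0.90 = 720 → 720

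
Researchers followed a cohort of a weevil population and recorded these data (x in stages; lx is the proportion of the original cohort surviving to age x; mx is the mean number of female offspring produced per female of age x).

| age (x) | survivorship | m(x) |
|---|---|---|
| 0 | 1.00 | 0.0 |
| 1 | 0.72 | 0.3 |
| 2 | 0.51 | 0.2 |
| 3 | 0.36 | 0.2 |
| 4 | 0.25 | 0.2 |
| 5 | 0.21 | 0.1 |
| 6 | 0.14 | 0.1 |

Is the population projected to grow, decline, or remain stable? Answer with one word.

R0 = Σ lx·mx = 0 + 0.216 + 0.102 + 0.072 + 0.05 + 0.021 + 0.014 = 0.475
R0 < 1, so the population is declining.

declining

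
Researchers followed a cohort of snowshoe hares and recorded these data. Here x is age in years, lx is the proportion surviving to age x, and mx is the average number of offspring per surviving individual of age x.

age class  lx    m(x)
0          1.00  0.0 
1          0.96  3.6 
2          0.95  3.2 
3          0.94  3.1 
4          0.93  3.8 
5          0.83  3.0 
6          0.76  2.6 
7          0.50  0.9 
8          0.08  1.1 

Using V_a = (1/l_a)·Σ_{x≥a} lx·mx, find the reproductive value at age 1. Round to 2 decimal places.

18.70

lx·mx for x ≥ 1: 3.456, 3.04, 2.914, 3.534, 2.49, 1.976, 0.45, 0.088 → sum = 17.948
V_1 = 17.948 / l_1 = 17.948 / 0.96 = 18.695833… → 18.70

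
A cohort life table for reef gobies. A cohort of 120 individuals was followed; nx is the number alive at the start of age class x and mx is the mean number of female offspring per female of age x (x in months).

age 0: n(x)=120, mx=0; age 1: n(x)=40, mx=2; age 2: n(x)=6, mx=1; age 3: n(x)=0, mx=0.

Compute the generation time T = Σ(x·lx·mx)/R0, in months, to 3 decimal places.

lx = nx/n0 = nx/120: 1, 0.33333…, 0.05, 0
lx·mx: 0, 0.666667…, 0.05, 0 → R0 = 0.716667…
x·lx·mx: 0, 0.666667…, 0.1, 0 → Σ = 0.766667…
T = 0.766667… / 0.716667… = 1.069767… → 1.070

1.070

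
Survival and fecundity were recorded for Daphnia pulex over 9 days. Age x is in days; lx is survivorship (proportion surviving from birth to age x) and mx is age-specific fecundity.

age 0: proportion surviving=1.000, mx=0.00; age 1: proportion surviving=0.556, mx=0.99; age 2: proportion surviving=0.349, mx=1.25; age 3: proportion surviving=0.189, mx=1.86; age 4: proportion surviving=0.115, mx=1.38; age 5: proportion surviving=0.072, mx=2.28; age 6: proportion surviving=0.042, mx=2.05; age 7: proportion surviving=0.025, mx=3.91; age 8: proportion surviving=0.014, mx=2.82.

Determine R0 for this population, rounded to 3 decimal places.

lx·mx by age: 0, 0.55044, 0.43625, 0.35154, 0.1587, 0.16416, 0.0861, 0.09775, 0.03948
R0 = Σ lx·mx = 1.88442 → 1.884

1.884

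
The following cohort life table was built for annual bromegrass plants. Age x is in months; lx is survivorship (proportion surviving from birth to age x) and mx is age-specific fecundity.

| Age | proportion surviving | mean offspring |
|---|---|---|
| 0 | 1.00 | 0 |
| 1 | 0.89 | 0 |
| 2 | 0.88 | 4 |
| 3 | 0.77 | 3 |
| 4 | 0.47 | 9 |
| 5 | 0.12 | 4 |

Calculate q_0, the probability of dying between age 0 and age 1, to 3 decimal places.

0.110

q_0 = (l_0 − l_1) / l_0 = (1 − 0.89) / 1
     = 0.11 / 1 = 0.11 → 0.110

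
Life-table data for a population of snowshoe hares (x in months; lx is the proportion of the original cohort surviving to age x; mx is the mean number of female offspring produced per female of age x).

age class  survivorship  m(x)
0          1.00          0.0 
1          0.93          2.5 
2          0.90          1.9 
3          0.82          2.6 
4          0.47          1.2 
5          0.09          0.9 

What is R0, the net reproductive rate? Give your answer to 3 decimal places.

lx·mx by age: 0, 2.325, 1.71, 2.132, 0.564, 0.081
R0 = Σ lx·mx = 6.812 → 6.812

6.812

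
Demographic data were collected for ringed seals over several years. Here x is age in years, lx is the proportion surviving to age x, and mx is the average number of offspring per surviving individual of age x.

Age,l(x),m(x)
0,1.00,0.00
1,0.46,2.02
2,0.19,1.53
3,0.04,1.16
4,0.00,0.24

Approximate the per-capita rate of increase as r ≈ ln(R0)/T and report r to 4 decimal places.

R0 = Σ lx·mx = 0 + 0.9292 + 0.2907 + 0.0464 + 0 = 1.2663
Σ x·lx·mx = 1.6498; T = 1.6498/1.2663 = 1.30285…
r ≈ ln(R0)/T = ln(1.2663)/1.30285… = 0.181217… → 0.1812

0.1812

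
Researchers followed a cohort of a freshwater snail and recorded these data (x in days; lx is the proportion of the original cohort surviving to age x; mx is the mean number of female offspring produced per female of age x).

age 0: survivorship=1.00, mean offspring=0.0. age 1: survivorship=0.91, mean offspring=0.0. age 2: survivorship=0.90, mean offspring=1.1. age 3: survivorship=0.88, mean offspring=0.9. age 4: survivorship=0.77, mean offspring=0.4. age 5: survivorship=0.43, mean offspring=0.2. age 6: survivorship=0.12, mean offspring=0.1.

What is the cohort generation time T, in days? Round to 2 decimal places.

2.78

lx·mx: 0, 0, 0.99, 0.792, 0.308, 0.086, 0.012 → R0 = 2.188
x·lx·mx: 0, 0, 1.98, 2.376, 1.232, 0.43, 0.072 → Σ = 6.09
T = 6.09 / 2.188 = 2.783364… → 2.78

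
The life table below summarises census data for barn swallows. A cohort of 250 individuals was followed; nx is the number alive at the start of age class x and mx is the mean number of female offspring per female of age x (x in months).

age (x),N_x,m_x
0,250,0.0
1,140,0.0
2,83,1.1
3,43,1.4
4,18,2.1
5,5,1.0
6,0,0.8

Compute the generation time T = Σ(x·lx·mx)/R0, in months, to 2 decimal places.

2.78

lx = nx/n0 = nx/250: 1, 0.56, 0.332, 0.172, 0.072, 0.02, 0
lx·mx: 0, 0, 0.3652, 0.2408, 0.1512, 0.02, 0 → R0 = 0.7772
x·lx·mx: 0, 0, 0.7304, 0.7224, 0.6048, 0.1, 0 → Σ = 2.1576
T = 2.1576 / 0.7772 = 2.776119… → 2.78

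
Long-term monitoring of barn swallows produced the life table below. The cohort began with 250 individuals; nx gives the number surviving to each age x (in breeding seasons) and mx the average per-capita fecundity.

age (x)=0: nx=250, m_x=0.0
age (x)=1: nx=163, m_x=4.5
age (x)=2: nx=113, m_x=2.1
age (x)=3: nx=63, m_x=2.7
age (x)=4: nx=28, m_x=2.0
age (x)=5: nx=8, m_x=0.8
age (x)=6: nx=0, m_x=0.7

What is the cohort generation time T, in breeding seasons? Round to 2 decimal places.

lx = nx/n0 = nx/250: 1, 0.652, 0.452, 0.252, 0.112, 0.032, 0
lx·mx: 0, 2.934, 0.9492, 0.6804, 0.224, 0.0256, 0 → R0 = 4.8132
x·lx·mx: 0, 2.934, 1.8984, 2.0412, 0.896, 0.128, 0 → Σ = 7.8976
T = 7.8976 / 4.8132 = 1.640821… → 1.64

1.64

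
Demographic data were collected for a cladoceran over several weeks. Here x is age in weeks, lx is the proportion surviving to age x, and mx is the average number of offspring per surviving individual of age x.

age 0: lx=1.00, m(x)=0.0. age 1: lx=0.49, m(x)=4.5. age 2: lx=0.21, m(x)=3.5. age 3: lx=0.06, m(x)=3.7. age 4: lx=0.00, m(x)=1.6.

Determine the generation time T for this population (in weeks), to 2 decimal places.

lx·mx: 0, 2.205, 0.735, 0.222, 0 → R0 = 3.162
x·lx·mx: 0, 2.205, 1.47, 0.666, 0 → Σ = 4.341
T = 4.341 / 3.162 = 1.372865… → 1.37

1.37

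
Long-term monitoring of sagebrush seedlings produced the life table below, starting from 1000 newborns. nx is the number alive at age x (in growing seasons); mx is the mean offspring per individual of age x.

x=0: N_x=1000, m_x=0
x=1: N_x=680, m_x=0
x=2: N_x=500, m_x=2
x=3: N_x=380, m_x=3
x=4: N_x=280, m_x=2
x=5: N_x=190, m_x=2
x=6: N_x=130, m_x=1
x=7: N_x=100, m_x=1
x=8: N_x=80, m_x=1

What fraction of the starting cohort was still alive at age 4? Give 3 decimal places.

l_4 = n_4/n_0 = 280/1000 = 0.28 → 0.280

0.280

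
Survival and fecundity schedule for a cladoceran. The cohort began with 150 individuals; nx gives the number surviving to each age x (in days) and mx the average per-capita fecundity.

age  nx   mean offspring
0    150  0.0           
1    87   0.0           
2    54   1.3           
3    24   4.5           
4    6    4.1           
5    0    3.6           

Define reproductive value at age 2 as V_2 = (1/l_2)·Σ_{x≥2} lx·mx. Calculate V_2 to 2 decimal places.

lx = nx/n0 = nx/150: 1, 0.58, 0.36, 0.16, 0.04, 0
lx·mx for x ≥ 2: 0.468, 0.72, 0.164, 0 → sum = 1.352
V_2 = 1.352 / l_2 = 1.352 / 0.36 = 3.755556… → 3.76

3.76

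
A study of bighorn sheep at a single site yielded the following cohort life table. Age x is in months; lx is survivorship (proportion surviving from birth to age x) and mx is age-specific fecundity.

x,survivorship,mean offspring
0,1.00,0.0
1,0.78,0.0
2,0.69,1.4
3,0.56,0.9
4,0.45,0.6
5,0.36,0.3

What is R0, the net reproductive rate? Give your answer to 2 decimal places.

lx·mx by age: 0, 0, 0.966, 0.504, 0.27, 0.108
R0 = Σ lx·mx = 1.848 → 1.85

1.85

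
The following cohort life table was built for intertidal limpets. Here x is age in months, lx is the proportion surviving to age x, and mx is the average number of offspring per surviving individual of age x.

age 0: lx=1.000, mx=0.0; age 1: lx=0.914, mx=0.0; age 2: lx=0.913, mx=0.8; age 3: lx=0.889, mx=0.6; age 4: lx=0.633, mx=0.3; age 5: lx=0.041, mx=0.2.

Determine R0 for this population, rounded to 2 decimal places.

1.46

lx·mx by age: 0, 0, 0.7304, 0.5334, 0.1899, 0.0082
R0 = Σ lx·mx = 1.4619 → 1.46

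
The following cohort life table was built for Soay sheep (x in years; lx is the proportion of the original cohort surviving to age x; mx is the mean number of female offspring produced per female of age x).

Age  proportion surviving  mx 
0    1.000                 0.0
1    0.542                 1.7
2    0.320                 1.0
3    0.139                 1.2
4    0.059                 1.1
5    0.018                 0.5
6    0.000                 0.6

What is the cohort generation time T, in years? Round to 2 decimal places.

lx·mx: 0, 0.9214, 0.32, 0.1668, 0.0649, 0.009, 0 → R0 = 1.4821
x·lx·mx: 0, 0.9214, 0.64, 0.5004, 0.2596, 0.045, 0 → Σ = 2.3664
T = 2.3664 / 1.4821 = 1.596653… → 1.60

1.60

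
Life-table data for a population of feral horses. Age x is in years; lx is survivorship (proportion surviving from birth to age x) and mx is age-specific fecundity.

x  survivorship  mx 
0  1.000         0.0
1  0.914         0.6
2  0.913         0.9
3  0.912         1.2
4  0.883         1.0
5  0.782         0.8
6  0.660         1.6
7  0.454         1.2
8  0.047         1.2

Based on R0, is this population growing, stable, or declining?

growing

R0 = Σ lx·mx = 0 + 0.5484 + 0.8217 + 1.0944 + 0.883 + 0.6256 + 1.056 + 0.5448 + 0.0564 = 5.6303
R0 > 1, so the population is growing.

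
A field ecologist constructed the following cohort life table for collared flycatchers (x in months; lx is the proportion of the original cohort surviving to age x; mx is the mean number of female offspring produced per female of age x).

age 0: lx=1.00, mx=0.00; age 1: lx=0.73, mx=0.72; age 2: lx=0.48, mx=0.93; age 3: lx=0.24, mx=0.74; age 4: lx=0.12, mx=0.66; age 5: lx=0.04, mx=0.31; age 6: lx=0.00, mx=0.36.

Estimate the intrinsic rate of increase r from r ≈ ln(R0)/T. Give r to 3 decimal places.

0.115

R0 = Σ lx·mx = 0 + 0.5256 + 0.4464 + 0.1776 + 0.0792 + 0.0124 + 0 = 1.2412
Σ x·lx·mx = 2.33; T = 2.33/1.2412 = 1.87722…
r ≈ ln(R0)/T = ln(1.2412)/1.87722… = 0.11511… → 0.115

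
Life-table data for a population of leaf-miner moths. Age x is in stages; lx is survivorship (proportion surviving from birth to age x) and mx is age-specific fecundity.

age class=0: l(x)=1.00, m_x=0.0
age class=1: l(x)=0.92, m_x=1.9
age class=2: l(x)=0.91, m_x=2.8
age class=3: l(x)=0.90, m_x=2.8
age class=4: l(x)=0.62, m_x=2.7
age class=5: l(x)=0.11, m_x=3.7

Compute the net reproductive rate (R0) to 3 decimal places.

lx·mx by age: 0, 1.748, 2.548, 2.52, 1.674, 0.407
R0 = Σ lx·mx = 8.897 → 8.897

8.897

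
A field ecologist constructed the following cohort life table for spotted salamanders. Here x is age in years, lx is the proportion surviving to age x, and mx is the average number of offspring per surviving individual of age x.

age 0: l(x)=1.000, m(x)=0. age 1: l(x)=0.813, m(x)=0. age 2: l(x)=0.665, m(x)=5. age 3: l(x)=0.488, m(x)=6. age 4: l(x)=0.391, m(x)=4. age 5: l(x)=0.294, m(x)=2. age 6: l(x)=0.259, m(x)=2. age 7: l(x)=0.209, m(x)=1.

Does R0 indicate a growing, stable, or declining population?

R0 = Σ lx·mx = 0 + 0 + 3.325 + 2.928 + 1.564 + 0.588 + 0.518 + 0.209 = 9.132
R0 > 1, so the population is growing.

growing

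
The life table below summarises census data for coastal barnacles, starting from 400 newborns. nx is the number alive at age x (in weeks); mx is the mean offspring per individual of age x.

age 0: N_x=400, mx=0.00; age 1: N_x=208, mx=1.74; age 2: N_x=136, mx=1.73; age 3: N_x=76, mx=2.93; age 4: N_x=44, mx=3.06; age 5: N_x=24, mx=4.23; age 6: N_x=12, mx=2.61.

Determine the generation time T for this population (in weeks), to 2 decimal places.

lx = nx/n0 = nx/400: 1, 0.52, 0.34, 0.19, 0.11, 0.06, 0.03
lx·mx: 0, 0.9048, 0.5882, 0.5567, 0.3366, 0.2538, 0.0783 → R0 = 2.7184
x·lx·mx: 0, 0.9048, 1.1764, 1.6701, 1.3464, 1.269, 0.4698 → Σ = 6.8365
T = 6.8365 / 2.7184 = 2.514898… → 2.51

2.51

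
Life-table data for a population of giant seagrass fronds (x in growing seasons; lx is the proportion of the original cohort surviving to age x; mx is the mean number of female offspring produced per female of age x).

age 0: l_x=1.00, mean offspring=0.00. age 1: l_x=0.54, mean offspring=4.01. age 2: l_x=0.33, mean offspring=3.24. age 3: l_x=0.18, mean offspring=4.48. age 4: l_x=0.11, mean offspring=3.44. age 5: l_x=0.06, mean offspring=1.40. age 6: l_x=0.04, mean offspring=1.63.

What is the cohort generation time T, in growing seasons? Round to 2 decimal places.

1.98

lx·mx: 0, 2.1654, 1.0692, 0.8064, 0.3784, 0.084, 0.0652 → R0 = 4.5686
x·lx·mx: 0, 2.1654, 2.1384, 2.4192, 1.5136, 0.42, 0.3912 → Σ = 9.0478
T = 9.0478 / 4.5686 = 1.980432… → 1.98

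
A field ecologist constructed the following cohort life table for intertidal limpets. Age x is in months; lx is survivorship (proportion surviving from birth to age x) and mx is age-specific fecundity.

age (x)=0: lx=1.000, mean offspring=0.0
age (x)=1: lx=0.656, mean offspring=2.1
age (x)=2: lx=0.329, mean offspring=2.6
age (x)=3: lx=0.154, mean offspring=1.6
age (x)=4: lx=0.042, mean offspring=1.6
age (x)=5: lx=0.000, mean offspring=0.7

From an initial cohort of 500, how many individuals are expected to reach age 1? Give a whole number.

328

Expected survivors = N0 · l_1 = 500 × 0.656 = 328 → 328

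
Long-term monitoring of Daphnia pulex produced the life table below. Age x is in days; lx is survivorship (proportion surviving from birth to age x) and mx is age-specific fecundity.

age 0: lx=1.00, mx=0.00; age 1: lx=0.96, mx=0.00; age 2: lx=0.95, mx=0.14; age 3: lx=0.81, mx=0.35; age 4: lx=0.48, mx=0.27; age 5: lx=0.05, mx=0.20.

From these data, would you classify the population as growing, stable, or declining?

declining

R0 = Σ lx·mx = 0 + 0 + 0.133 + 0.2835 + 0.1296 + 0.01 = 0.5561
R0 < 1, so the population is declining.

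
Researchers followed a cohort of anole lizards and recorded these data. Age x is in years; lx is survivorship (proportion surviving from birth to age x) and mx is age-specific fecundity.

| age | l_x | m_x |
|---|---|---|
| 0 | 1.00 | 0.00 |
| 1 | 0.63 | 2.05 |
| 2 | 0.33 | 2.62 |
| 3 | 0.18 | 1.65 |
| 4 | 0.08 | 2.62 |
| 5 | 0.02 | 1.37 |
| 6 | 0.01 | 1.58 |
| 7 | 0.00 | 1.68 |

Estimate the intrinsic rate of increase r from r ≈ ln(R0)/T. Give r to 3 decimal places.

0.541

R0 = Σ lx·mx = 0 + 1.2915 + 0.8646 + 0.297 + 0.2096 + 0.0274 + 0.0158 + 0 = 2.7059
Σ x·lx·mx = 4.9819; T = 4.9819/2.7059 = 1.84112…
r ≈ ln(R0)/T = ln(2.7059)/1.84112… = 0.54067… → 0.541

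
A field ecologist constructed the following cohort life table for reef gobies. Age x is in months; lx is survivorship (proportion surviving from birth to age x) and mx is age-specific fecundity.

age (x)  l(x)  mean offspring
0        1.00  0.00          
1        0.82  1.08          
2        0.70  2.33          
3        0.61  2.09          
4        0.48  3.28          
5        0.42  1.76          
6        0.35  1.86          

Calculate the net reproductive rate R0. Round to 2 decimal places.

6.76

lx·mx by age: 0, 0.8856, 1.631, 1.2749, 1.5744, 0.7392, 0.651
R0 = Σ lx·mx = 6.7561 → 6.76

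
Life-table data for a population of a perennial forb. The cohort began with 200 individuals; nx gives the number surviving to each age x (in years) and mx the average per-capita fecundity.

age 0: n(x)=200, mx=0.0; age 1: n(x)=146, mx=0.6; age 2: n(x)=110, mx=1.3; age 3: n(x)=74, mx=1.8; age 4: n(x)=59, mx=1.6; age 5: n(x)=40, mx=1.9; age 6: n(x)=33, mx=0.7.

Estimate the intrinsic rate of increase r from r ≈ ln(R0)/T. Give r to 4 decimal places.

lx = nx/n0 = nx/200: 1, 0.73, 0.55, 0.37, 0.295, 0.2, 0.165
R0 = Σ lx·mx = 0 + 0.438 + 0.715 + 0.666 + 0.472 + 0.38 + 0.1155 = 2.7865
Σ x·lx·mx = 8.347; T = 8.347/2.7865 = 2.99551…
r ≈ ln(R0)/T = ln(2.7865)/2.99551… = 0.342107… → 0.3421

0.3421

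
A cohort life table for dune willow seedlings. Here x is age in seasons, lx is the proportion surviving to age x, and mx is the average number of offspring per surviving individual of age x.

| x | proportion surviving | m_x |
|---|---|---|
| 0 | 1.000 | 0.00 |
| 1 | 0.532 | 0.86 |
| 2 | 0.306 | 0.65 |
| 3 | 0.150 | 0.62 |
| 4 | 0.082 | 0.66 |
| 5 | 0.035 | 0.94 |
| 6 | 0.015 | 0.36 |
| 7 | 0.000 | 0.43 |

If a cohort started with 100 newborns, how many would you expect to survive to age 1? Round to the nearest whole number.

53

Expected survivors = N0 · l_1 = 100 × 0.532 = 53.2 → 53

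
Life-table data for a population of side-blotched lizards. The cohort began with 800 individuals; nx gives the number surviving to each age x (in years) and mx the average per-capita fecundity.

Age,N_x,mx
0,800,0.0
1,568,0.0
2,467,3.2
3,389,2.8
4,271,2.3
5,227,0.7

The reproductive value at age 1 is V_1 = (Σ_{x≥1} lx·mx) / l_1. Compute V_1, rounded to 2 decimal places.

5.93

lx = nx/n0 = nx/800: 1, 0.71, 0.58375, 0.48625, 0.33875, 0.28375
lx·mx for x ≥ 1: 0, 1.868, 1.3615, 0.779125, 0.198625 → sum = 4.20725
V_1 = 4.20725 / l_1 = 4.20725 / 0.71 = 5.925704… → 5.93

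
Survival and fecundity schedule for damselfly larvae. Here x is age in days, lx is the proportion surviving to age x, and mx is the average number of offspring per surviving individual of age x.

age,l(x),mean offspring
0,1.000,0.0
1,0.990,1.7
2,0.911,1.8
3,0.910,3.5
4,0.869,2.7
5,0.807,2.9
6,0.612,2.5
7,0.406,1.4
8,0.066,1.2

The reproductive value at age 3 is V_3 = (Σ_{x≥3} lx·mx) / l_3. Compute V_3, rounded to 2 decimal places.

11.04

lx·mx for x ≥ 3: 3.185, 2.3463, 2.3403, 1.53, 0.5684, 0.0792 → sum = 10.0492
V_3 = 10.0492 / l_3 = 10.0492 / 0.91 = 11.043077… → 11.04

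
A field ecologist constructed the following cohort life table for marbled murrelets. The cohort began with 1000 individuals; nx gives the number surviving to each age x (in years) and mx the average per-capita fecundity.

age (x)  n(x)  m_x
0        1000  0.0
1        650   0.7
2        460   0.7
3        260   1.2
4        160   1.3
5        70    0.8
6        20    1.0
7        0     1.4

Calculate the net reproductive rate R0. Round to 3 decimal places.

1.373

lx = nx/n0 = nx/1000: 1, 0.65, 0.46, 0.26, 0.16, 0.07, 0.02, 0
lx·mx by age: 0, 0.455, 0.322, 0.312, 0.208, 0.056, 0.02, 0
R0 = Σ lx·mx = 1.373 → 1.373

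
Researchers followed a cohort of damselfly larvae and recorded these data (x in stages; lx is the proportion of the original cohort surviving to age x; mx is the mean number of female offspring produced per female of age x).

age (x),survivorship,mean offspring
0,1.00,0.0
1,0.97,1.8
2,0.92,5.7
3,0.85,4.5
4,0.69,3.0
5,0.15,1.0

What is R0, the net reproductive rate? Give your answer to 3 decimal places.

13.035

lx·mx by age: 0, 1.746, 5.244, 3.825, 2.07, 0.15
R0 = Σ lx·mx = 13.035 → 13.035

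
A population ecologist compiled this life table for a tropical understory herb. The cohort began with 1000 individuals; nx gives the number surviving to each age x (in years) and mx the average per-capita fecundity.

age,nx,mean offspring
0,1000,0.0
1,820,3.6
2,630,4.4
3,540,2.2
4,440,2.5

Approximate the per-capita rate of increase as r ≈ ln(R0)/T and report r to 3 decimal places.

1.013

lx = nx/n0 = nx/1000: 1, 0.82, 0.63, 0.54, 0.44
R0 = Σ lx·mx = 0 + 2.952 + 2.772 + 1.188 + 1.1 = 8.012
Σ x·lx·mx = 16.46; T = 16.46/8.012 = 2.05442…
r ≈ ln(R0)/T = ln(8.012)/2.05442… = 1.01291… → 1.013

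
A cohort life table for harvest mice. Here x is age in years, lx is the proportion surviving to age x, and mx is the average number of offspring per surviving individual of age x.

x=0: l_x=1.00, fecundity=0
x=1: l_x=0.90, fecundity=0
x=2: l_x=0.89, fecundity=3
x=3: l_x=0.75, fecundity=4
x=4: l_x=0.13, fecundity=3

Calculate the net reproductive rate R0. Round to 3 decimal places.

lx·mx by age: 0, 0, 2.67, 3, 0.39
R0 = Σ lx·mx = 6.06 → 6.060

6.060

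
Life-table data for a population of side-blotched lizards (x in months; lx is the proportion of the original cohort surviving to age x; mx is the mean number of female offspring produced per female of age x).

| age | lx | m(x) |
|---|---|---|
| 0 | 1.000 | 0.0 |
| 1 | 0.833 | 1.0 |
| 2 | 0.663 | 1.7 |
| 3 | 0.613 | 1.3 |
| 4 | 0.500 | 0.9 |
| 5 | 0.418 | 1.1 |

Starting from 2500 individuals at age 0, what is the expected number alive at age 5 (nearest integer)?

Expected survivors = N0 · l_5 = 2500 × 0.418 = 1045 → 1045

1045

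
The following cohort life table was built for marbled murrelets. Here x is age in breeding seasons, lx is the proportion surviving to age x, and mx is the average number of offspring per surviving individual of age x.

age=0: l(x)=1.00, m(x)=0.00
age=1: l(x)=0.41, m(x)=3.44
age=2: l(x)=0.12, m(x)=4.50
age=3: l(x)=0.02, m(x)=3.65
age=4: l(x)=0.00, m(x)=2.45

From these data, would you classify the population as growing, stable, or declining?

growing

R0 = Σ lx·mx = 0 + 1.4104 + 0.54 + 0.073 + 0 = 2.0234
R0 > 1, so the population is growing.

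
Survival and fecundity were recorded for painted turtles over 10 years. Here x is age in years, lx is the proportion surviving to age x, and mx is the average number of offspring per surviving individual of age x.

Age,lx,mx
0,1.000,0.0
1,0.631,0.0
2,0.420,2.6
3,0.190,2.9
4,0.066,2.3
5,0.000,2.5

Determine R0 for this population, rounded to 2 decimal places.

1.79

lx·mx by age: 0, 0, 1.092, 0.551, 0.1518, 0
R0 = Σ lx·mx = 1.7948 → 1.79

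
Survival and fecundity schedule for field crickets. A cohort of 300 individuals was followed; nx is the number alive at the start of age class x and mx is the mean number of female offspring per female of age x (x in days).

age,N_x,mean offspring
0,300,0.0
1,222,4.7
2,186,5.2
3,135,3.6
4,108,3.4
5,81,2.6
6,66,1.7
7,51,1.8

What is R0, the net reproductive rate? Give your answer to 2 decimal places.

lx = nx/n0 = nx/300: 1, 0.74, 0.62, 0.45, 0.36, 0.27, 0.22, 0.17
lx·mx by age: 0, 3.478, 3.224, 1.62, 1.224, 0.702, 0.374, 0.306
R0 = Σ lx·mx = 10.928 → 10.93

10.93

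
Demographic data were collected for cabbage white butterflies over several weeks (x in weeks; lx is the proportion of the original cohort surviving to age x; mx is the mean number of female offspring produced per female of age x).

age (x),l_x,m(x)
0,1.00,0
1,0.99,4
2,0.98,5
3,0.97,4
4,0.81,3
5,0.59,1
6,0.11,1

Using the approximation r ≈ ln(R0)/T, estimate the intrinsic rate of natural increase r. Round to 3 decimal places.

1.133

R0 = Σ lx·mx = 0 + 3.96 + 4.9 + 3.88 + 2.43 + 0.59 + 0.11 = 15.87
Σ x·lx·mx = 38.73; T = 38.73/15.87 = 2.44045…
r ≈ ln(R0)/T = ln(15.87)/2.44045… = 1.13275… → 1.133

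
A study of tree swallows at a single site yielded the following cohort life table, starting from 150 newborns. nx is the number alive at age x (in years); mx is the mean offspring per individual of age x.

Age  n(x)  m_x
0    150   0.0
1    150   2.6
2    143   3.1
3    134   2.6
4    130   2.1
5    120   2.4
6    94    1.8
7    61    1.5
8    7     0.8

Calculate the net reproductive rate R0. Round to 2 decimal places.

lx = nx/n0 = nx/150: 1, 1, 0.95333…, 0.89333…, 0.86667…, 0.8, 0.62667…, 0.40667…, 0.04667…
lx·mx by age: 0, 2.6, 2.955333…, 2.322667…, 1.82…, 1.92, 1.128…, 0.61…, 0.037333…
R0 = Σ lx·mx = 13.393333… → 13.39

13.39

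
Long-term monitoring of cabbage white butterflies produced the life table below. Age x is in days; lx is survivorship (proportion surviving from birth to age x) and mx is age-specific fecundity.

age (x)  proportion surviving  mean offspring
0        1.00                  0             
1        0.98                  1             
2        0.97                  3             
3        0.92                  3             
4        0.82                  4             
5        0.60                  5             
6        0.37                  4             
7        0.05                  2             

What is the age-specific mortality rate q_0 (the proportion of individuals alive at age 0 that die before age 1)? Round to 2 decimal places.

0.02

q_0 = (l_0 − l_1) / l_0 = (1 − 0.98) / 1
     = 0.02 / 1 = 0.02 → 0.02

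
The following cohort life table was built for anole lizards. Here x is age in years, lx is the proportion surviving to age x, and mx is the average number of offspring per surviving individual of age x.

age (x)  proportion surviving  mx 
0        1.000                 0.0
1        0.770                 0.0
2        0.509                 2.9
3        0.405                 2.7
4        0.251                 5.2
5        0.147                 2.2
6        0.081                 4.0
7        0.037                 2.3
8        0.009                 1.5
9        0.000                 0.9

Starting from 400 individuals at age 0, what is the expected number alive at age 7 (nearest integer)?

15

Expected survivors = N0 · l_7 = 400 × 0.037 = 14.8 → 15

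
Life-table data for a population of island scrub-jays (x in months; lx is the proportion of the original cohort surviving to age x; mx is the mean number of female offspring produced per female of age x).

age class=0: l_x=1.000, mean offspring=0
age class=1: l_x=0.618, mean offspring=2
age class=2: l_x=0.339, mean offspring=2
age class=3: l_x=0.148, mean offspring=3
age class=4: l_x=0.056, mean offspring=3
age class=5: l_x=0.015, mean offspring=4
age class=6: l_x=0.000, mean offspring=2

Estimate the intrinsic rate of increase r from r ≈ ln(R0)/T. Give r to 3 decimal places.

0.502

R0 = Σ lx·mx = 0 + 1.236 + 0.678 + 0.444 + 0.168 + 0.06 + 0 = 2.586
Σ x·lx·mx = 4.896; T = 4.896/2.586 = 1.89327…
r ≈ ln(R0)/T = ln(2.586)/1.89327… = 0.50184… → 0.502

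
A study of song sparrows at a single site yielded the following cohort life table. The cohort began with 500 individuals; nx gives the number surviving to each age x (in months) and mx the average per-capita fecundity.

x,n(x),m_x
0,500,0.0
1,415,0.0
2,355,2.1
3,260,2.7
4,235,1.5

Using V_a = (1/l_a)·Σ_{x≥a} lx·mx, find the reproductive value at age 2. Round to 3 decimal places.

5.070

lx = nx/n0 = nx/500: 1, 0.83, 0.71, 0.52, 0.47
lx·mx for x ≥ 2: 1.491, 1.404, 0.705 → sum = 3.6
V_2 = 3.6 / l_2 = 3.6 / 0.71 = 5.070423… → 5.070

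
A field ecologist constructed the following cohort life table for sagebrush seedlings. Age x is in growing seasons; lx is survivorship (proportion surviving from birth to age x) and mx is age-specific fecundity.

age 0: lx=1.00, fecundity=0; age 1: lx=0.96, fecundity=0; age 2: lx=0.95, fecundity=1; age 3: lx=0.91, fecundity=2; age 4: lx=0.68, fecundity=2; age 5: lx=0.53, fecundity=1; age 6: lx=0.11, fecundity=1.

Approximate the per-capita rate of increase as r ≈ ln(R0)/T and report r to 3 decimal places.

0.463

R0 = Σ lx·mx = 0 + 0 + 0.95 + 1.82 + 1.36 + 0.53 + 0.11 = 4.77
Σ x·lx·mx = 16.11; T = 16.11/4.77 = 3.37736…
r ≈ ln(R0)/T = ln(4.77)/3.37736… = 0.46259… → 0.463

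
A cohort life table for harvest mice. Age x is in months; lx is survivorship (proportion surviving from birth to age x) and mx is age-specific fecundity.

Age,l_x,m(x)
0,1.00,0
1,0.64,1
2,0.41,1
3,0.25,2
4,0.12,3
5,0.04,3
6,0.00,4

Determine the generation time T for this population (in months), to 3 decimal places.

2.463

lx·mx: 0, 0.64, 0.41, 0.5, 0.36, 0.12, 0 → R0 = 2.03
x·lx·mx: 0, 0.64, 0.82, 1.5, 1.44, 0.6, 0 → Σ = 5
T = 5 / 2.03 = 2.463054… → 2.463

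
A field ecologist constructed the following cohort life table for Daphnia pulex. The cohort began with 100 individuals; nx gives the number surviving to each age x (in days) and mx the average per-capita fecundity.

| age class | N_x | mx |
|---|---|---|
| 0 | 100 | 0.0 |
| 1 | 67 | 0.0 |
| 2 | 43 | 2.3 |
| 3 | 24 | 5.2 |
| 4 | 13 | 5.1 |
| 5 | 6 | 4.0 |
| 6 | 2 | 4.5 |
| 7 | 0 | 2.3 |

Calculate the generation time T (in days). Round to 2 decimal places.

lx = nx/n0 = nx/100: 1, 0.67, 0.43, 0.24, 0.13, 0.06, 0.02, 0
lx·mx: 0, 0, 0.989, 1.248, 0.663, 0.24, 0.09, 0 → R0 = 3.23
x·lx·mx: 0, 0, 1.978, 3.744, 2.652, 1.2, 0.54, 0 → Σ = 10.114
T = 10.114 / 3.23 = 3.131269… → 3.13

3.13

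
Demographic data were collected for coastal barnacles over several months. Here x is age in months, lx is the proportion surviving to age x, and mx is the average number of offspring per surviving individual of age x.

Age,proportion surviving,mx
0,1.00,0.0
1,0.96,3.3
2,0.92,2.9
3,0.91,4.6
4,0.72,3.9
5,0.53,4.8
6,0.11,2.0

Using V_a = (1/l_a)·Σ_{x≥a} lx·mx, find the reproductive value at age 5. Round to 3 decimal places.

lx·mx for x ≥ 5: 2.544, 0.22 → sum = 2.764
V_5 = 2.764 / l_5 = 2.764 / 0.53 = 5.215094… → 5.215

5.215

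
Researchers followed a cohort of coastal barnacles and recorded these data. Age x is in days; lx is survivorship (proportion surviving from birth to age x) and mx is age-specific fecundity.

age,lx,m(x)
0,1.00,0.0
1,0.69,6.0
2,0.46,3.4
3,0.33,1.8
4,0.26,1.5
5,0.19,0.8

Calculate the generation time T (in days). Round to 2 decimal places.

lx·mx: 0, 4.14, 1.564, 0.594, 0.39, 0.152 → R0 = 6.84
x·lx·mx: 0, 4.14, 3.128, 1.782, 1.56, 0.76 → Σ = 11.37
T = 11.37 / 6.84 = 1.662281… → 1.66

1.66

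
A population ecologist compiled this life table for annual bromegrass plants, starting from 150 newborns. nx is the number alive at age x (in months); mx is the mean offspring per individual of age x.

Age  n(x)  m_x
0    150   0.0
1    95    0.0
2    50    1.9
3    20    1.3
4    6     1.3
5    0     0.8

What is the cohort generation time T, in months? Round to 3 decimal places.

2.323

lx = nx/n0 = nx/150: 1, 0.63333…, 0.33333…, 0.13333…, 0.04, 0
lx·mx: 0, 0, 0.633333…, 0.173333…, 0.052, 0 → R0 = 0.858667…
x·lx·mx: 0, 0, 1.266667…, 0.52…, 0.208, 0 → Σ = 1.994667…
T = 1.994667… / 0.858667… = 2.322981… → 2.323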